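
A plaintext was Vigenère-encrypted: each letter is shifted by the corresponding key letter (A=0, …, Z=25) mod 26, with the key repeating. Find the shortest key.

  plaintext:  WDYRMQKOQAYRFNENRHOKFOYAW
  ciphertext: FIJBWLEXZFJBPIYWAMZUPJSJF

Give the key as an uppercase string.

JFLKKVUJ

  i= 0: F-W =  9 → J
  i= 1: I-D =  5 → F
  i= 2: J-Y = 11 → L
  i= 3: B-R = 10 → K
  i= 4: W-M = 10 → K
  i= 5: L-Q = 21 → V
  i= 6: E-K = 20 → U
  i= 7: X-O =  9 → J
  i= 8: Z-Q =  9 → J
  i= 9: F-A =  5 → F
  i=10: J-Y = 11 → L
  i=11: B-R = 10 → K
  i=12: P-F = 10 → K
  i=13: I-N = 21 → V
  i=14: Y-E = 20 → U
  i=15: W-N =  9 → J
  i=16: A-R =  9 → J
  i=17: M-H =  5 → F
  i=18: Z-O = 11 → L
  i=19: U-K = 10 → K
  i=20: P-F = 10 → K
  i=21: J-O = 21 → V
  i=22: S-Y = 20 → U
  i=23: J-A =  9 → J
  i=24: F-W =  9 → J
  shifts repeat with period 8: JFLKKVUJ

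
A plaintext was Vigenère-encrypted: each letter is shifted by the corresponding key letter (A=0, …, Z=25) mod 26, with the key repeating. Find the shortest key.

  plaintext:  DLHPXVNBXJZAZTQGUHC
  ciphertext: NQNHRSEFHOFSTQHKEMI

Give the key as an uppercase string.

KFGSUXRE

  i= 0: N-D = 10 → K
  i= 1: Q-L =  5 → F
  i= 2: N-H =  6 → G
  i= 3: H-P = 18 → S
  i= 4: R-X = 20 → U
  i= 5: S-V = 23 → X
  i= 6: E-N = 17 → R
  i= 7: F-B =  4 → E
  i= 8: H-X = 10 → K
  i= 9: O-J =  5 → F
  i=10: F-Z =  6 → G
  i=11: S-A = 18 → S
  i=12: T-Z = 20 → U
  i=13: Q-T = 23 → X
  i=14: H-Q = 17 → R
  i=15: K-G =  4 → E
  i=16: E-U = 10 → K
  i=17: M-H =  5 → F
  i=18: I-C =  6 → G
  shifts repeat with period 8: KFGSUXRE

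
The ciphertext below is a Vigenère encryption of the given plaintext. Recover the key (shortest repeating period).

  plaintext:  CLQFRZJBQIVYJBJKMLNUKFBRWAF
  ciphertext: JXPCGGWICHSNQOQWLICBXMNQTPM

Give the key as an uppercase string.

HMZXPHN

  i= 0: J-C =  7 → H
  i= 1: X-L = 12 → M
  i= 2: P-Q = 25 → Z
  i= 3: C-F = 23 → X
  i= 4: G-R = 15 → P
  i= 5: G-Z =  7 → H
  i= 6: W-J = 13 → N
  i= 7: I-B =  7 → H
  i= 8: C-Q = 12 → M
  i= 9: H-I = 25 → Z
  i=10: S-V = 23 → X
  i=11: N-Y = 15 → P
  i=12: Q-J =  7 → H
  i=13: O-B = 13 → N
  i=14: Q-J =  7 → H
  i=15: W-K = 12 → M
  i=16: L-M = 25 → Z
  i=17: I-L = 23 → X
  i=18: C-N = 15 → P
  i=19: B-U =  7 → H
  i=20: X-K = 13 → N
  i=21: M-F =  7 → H
  i=22: N-B = 12 → M
  i=23: Q-R = 25 → Z
  i=24: T-W = 23 → X
  i=25: P-A = 15 → P
  i=26: M-F =  7 → H
  shifts repeat with period 7: HMZXPHN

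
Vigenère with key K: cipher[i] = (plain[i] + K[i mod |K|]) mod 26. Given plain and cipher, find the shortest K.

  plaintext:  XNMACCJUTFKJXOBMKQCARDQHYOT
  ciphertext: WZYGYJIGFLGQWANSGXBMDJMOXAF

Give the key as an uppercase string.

ZMMGWH

  i= 0: W-X = 25 → Z
  i= 1: Z-N = 12 → M
  i= 2: Y-M = 12 → M
  i= 3: G-A =  6 → G
  i= 4: Y-C = 22 → W
  i= 5: J-C =  7 → H
  i= 6: I-J = 25 → Z
  i= 7: G-U = 12 → M
  i= 8: F-T = 12 → M
  i= 9: L-F =  6 → G
  i=10: G-K = 22 → W
  i=11: Q-J =  7 → H
  i=12: W-X = 25 → Z
  i=13: A-O = 12 → M
  i=14: N-B = 12 → M
  i=15: S-M =  6 → G
  i=16: G-K = 22 → W
  i=17: X-Q =  7 → H
  i=18: B-C = 25 → Z
  i=19: M-A = 12 → M
  i=20: D-R = 12 → M
  i=21: J-D =  6 → G
  i=22: M-Q = 22 → W
  i=23: O-H =  7 → H
  i=24: X-Y = 25 → Z
  i=25: A-O = 12 → M
  i=26: F-T = 12 → M
  shifts repeat with period 6: ZMMGWH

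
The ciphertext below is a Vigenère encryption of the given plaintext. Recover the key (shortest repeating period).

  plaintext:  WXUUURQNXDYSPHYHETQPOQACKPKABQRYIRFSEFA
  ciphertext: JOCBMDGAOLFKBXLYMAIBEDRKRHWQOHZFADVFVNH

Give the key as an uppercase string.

  i= 0: J-W = 13 → N
  i= 1: O-X = 17 → R
  i= 2: C-U =  8 → I
  i= 3: B-U =  7 → H
  i= 4: M-U = 18 → S
  i= 5: D-R = 12 → M
  i= 6: G-Q = 16 → Q
  i= 7: A-N = 13 → N
  i= 8: O-X = 17 → R
  i= 9: L-D =  8 → I
  i=10: F-Y =  7 → H
  i=11: K-S = 18 → S
  i=12: B-P = 12 → M
  i=13: X-H = 16 → Q
  i=14: L-Y = 13 → N
  i=15: Y-H = 17 → R
  i=16: M-E =  8 → I
  i=17: A-T =  7 → H
  i=18: I-Q = 18 → S
  i=19: B-P = 12 → M
  i=20: E-O = 16 → Q
  i=21: D-Q = 13 → N
  i=22: R-A = 17 → R
  i=23: K-C =  8 → I
  i=24: R-K =  7 → H
  i=25: H-P = 18 → S
  i=26: W-K = 12 → M
  i=27: Q-A = 16 → Q
  i=28: O-B = 13 → N
  i=29: H-Q = 17 → R
  i=30: Z-R =  8 → I
  i=31: F-Y =  7 → H
  i=32: A-I = 18 → S
  i=33: D-R = 12 → M
  i=34: V-F = 16 → Q
  i=35: F-S = 13 → N
  i=36: V-E = 17 → R
  i=37: N-F =  8 → I
  i=38: H-A =  7 → H
  shifts repeat with period 7: NRIHSMQ

NRIHSMQ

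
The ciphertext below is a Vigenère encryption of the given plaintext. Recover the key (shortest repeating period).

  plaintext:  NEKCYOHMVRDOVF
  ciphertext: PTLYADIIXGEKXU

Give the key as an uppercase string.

  i= 0: P-N =  2 → C
  i= 1: T-E = 15 → P
  i= 2: L-K =  1 → B
  i= 3: Y-C = 22 → W
  i= 4: A-Y =  2 → C
  i= 5: D-O = 15 → P
  i= 6: I-H =  1 → B
  i= 7: I-M = 22 → W
  i= 8: X-V =  2 → C
  i= 9: G-R = 15 → P
  i=10: E-D =  1 → B
  i=11: K-O = 22 → W
  i=12: X-V =  2 → C
  i=13: U-F = 15 → P
  shifts repeat with period 4: CPBW

CPBW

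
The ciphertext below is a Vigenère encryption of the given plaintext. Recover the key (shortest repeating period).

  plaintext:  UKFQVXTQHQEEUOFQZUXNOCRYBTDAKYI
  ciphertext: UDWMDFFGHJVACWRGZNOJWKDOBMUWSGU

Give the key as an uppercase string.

  i= 0: U-U =  0 → A
  i= 1: D-K = 19 → T
  i= 2: W-F = 17 → R
  i= 3: M-Q = 22 → W
  i= 4: D-V =  8 → I
  i= 5: F-X =  8 → I
  i= 6: F-T = 12 → M
  i= 7: G-Q = 16 → Q
  i= 8: H-H =  0 → A
  i= 9: J-Q = 19 → T
  i=10: V-E = 17 → R
  i=11: A-E = 22 → W
  i=12: C-U =  8 → I
  i=13: W-O =  8 → I
  i=14: R-F = 12 → M
  i=15: G-Q = 16 → Q
  i=16: Z-Z =  0 → A
  i=17: N-U = 19 → T
  i=18: O-X = 17 → R
  i=19: J-N = 22 → W
  i=20: W-O =  8 → I
  i=21: K-C =  8 → I
  i=22: D-R = 12 → M
  i=23: O-Y = 16 → Q
  i=24: B-B =  0 → A
  i=25: M-T = 19 → T
  i=26: U-D = 17 → R
  i=27: W-A = 22 → W
  i=28: S-K =  8 → I
  i=29: G-Y =  8 → I
  i=30: U-I = 12 → M
  shifts repeat with period 8: ATRWIIMQ

ATRWIIMQ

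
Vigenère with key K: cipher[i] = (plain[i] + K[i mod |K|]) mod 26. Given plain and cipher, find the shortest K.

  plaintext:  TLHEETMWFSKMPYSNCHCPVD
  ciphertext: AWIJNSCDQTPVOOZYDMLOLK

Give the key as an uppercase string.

  i= 0: A-T =  7 → H
  i= 1: W-L = 11 → L
  i= 2: I-H =  1 → B
  i= 3: J-E =  5 → F
  i= 4: N-E =  9 → J
  i= 5: S-T = 25 → Z
  i= 6: C-M = 16 → Q
  i= 7: D-W =  7 → H
  i= 8: Q-F = 11 → L
  i= 9: T-S =  1 → B
  i=10: P-K =  5 → F
  i=11: V-M =  9 → J
  i=12: O-P = 25 → Z
  i=13: O-Y = 16 → Q
  i=14: Z-S =  7 → H
  i=15: Y-N = 11 → L
  i=16: D-C =  1 → B
  i=17: M-H =  5 → F
  i=18: L-C =  9 → J
  i=19: O-P = 25 → Z
  i=20: L-V = 16 → Q
  i=21: K-D =  7 → H
  shifts repeat with period 7: HLBFJZQ

HLBFJZQ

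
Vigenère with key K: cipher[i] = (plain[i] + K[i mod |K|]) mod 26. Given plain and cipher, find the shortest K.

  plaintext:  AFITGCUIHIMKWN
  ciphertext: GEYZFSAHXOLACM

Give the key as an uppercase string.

  i= 0: G-A =  6 → G
  i= 1: E-F = 25 → Z
  i= 2: Y-I = 16 → Q
  i= 3: Z-T =  6 → G
  i= 4: F-G = 25 → Z
  i= 5: S-C = 16 → Q
  i= 6: A-U =  6 → G
  i= 7: H-I = 25 → Z
  i= 8: X-H = 16 → Q
  i= 9: O-I =  6 → G
  i=10: L-M = 25 → Z
  i=11: A-K = 16 → Q
  i=12: C-W =  6 → G
  i=13: M-N = 25 → Z
  shifts repeat with period 3: GZQ

GZQ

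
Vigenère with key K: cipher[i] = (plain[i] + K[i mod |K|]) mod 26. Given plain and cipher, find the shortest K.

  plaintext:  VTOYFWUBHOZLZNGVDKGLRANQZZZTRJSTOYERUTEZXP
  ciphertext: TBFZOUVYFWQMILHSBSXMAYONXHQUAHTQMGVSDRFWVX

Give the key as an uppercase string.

  i= 0: T-V = 24 → Y
  i= 1: B-T =  8 → I
  i= 2: F-O = 17 → R
  i= 3: Z-Y =  1 → B
  i= 4: O-F =  9 → J
  i= 5: U-W = 24 → Y
  i= 6: V-U =  1 → B
  i= 7: Y-B = 23 → X
  i= 8: F-H = 24 → Y
  i= 9: W-O =  8 → I
  i=10: Q-Z = 17 → R
  i=11: M-L =  1 → B
  i=12: I-Z =  9 → J
  i=13: L-N = 24 → Y
  i=14: H-G =  1 → B
  i=15: S-V = 23 → X
  i=16: B-D = 24 → Y
  i=17: S-K =  8 → I
  i=18: X-G = 17 → R
  i=19: M-L =  1 → B
  i=20: A-R =  9 → J
  i=21: Y-A = 24 → Y
  i=22: O-N =  1 → B
  i=23: N-Q = 23 → X
  i=24: X-Z = 24 → Y
  i=25: H-Z =  8 → I
  i=26: Q-Z = 17 → R
  i=27: U-T =  1 → B
  i=28: A-R =  9 → J
  i=29: H-J = 24 → Y
  i=30: T-S =  1 → B
  i=31: Q-T = 23 → X
  i=32: M-O = 24 → Y
  i=33: G-Y =  8 → I
  i=34: V-E = 17 → R
  i=35: S-R =  1 → B
  i=36: D-U =  9 → J
  i=37: R-T = 24 → Y
  i=38: F-E =  1 → B
  i=39: W-Z = 23 → X
  i=40: V-X = 24 → Y
  i=41: X-P =  8 → I
  shifts repeat with period 8: YIRBJYBX

YIRBJYBX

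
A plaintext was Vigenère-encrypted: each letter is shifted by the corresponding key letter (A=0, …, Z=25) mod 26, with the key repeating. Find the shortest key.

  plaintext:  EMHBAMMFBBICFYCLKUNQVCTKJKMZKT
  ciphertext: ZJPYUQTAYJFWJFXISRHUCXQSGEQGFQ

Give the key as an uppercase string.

VXIXUEH

  i= 0: Z-E = 21 → V
  i= 1: J-M = 23 → X
  i= 2: P-H =  8 → I
  i= 3: Y-B = 23 → X
  i= 4: U-A = 20 → U
  i= 5: Q-M =  4 → E
  i= 6: T-M =  7 → H
  i= 7: A-F = 21 → V
  i= 8: Y-B = 23 → X
  i= 9: J-B =  8 → I
  i=10: F-I = 23 → X
  i=11: W-C = 20 → U
  i=12: J-F =  4 → E
  i=13: F-Y =  7 → H
  i=14: X-C = 21 → V
  i=15: I-L = 23 → X
  i=16: S-K =  8 → I
  i=17: R-U = 23 → X
  i=18: H-N = 20 → U
  i=19: U-Q =  4 → E
  i=20: C-V =  7 → H
  i=21: X-C = 21 → V
  i=22: Q-T = 23 → X
  i=23: S-K =  8 → I
  i=24: G-J = 23 → X
  i=25: E-K = 20 → U
  i=26: Q-M =  4 → E
  i=27: G-Z =  7 → H
  i=28: F-K = 21 → V
  i=29: Q-T = 23 → X
  shifts repeat with period 7: VXIXUEH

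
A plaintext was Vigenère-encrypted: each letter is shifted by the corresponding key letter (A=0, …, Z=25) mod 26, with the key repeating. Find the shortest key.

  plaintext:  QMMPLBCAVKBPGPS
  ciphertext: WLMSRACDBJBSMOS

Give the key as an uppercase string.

  i= 0: W-Q =  6 → G
  i= 1: L-M = 25 → Z
  i= 2: M-M =  0 → A
  i= 3: S-P =  3 → D
  i= 4: R-L =  6 → G
  i= 5: A-B = 25 → Z
  i= 6: C-C =  0 → A
  i= 7: D-A =  3 → D
  i= 8: B-V =  6 → G
  i= 9: J-K = 25 → Z
  i=10: B-B =  0 → A
  i=11: S-P =  3 → D
  i=12: M-G =  6 → G
  i=13: O-P = 25 → Z
  i=14: S-S =  0 → A
  shifts repeat with period 4: GZAD

GZAD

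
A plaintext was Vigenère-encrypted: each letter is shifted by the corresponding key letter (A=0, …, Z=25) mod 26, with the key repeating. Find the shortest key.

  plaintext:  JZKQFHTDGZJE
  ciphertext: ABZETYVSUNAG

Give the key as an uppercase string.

RCPOO

  i= 0: A-J = 17 → R
  i= 1: B-Z =  2 → C
  i= 2: Z-K = 15 → P
  i= 3: E-Q = 14 → O
  i= 4: T-F = 14 → O
  i= 5: Y-H = 17 → R
  i= 6: V-T =  2 → C
  i= 7: S-D = 15 → P
  i= 8: U-G = 14 → O
  i= 9: N-Z = 14 → O
  i=10: A-J = 17 → R
  i=11: G-E =  2 → C
  shifts repeat with period 5: RCPOO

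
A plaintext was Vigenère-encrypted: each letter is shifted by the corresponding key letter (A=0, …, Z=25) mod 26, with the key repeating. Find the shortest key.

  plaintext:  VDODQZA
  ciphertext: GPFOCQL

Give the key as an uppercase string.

LMR

  i= 0: G-V = 11 → L
  i= 1: P-D = 12 → M
  i= 2: F-O = 17 → R
  i= 3: O-D = 11 → L
  i= 4: C-Q = 12 → M
  i= 5: Q-Z = 17 → R
  i= 6: L-A = 11 → L
  shifts repeat with period 3: LMR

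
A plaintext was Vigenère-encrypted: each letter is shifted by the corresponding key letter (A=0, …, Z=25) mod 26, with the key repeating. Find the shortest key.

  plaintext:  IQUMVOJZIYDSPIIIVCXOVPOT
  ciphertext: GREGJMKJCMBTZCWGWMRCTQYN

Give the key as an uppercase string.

YBKUO

  i= 0: G-I = 24 → Y
  i= 1: R-Q =  1 → B
  i= 2: E-U = 10 → K
  i= 3: G-M = 20 → U
  i= 4: J-V = 14 → O
  i= 5: M-O = 24 → Y
  i= 6: K-J =  1 → B
  i= 7: J-Z = 10 → K
  i= 8: C-I = 20 → U
  i= 9: M-Y = 14 → O
  i=10: B-D = 24 → Y
  i=11: T-S =  1 → B
  i=12: Z-P = 10 → K
  i=13: C-I = 20 → U
  i=14: W-I = 14 → O
  i=15: G-I = 24 → Y
  i=16: W-V =  1 → B
  i=17: M-C = 10 → K
  i=18: R-X = 20 → U
  i=19: C-O = 14 → O
  i=20: T-V = 24 → Y
  i=21: Q-P =  1 → B
  i=22: Y-O = 10 → K
  i=23: N-T = 20 → U
  shifts repeat with period 5: YBKUO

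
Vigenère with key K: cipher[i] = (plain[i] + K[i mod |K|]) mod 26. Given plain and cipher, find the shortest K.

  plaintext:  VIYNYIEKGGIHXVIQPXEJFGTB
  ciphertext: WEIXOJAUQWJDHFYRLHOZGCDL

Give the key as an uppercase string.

BWKKQ

  i= 0: W-V =  1 → B
  i= 1: E-I = 22 → W
  i= 2: I-Y = 10 → K
  i= 3: X-N = 10 → K
  i= 4: O-Y = 16 → Q
  i= 5: J-I =  1 → B
  i= 6: A-E = 22 → W
  i= 7: U-K = 10 → K
  i= 8: Q-G = 10 → K
  i= 9: W-G = 16 → Q
  i=10: J-I =  1 → B
  i=11: D-H = 22 → W
  i=12: H-X = 10 → K
  i=13: F-V = 10 → K
  i=14: Y-I = 16 → Q
  i=15: R-Q =  1 → B
  i=16: L-P = 22 → W
  i=17: H-X = 10 → K
  i=18: O-E = 10 → K
  i=19: Z-J = 16 → Q
  i=20: G-F =  1 → B
  i=21: C-G = 22 → W
  i=22: D-T = 10 → K
  i=23: L-B = 10 → K
  shifts repeat with period 5: BWKKQ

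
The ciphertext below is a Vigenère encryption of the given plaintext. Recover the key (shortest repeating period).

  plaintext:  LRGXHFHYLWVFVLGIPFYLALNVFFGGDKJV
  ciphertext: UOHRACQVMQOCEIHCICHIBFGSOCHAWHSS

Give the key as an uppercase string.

  i= 0: U-L =  9 → J
  i= 1: O-R = 23 → X
  i= 2: H-G =  1 → B
  i= 3: R-X = 20 → U
  i= 4: A-H = 19 → T
  i= 5: C-F = 23 → X
  i= 6: Q-H =  9 → J
  i= 7: V-Y = 23 → X
  i= 8: M-L =  1 → B
  i= 9: Q-W = 20 → U
  i=10: O-V = 19 → T
  i=11: C-F = 23 → X
  i=12: E-V =  9 → J
  i=13: I-L = 23 → X
  i=14: H-G =  1 → B
  i=15: C-I = 20 → U
  i=16: I-P = 19 → T
  i=17: C-F = 23 → X
  i=18: H-Y =  9 → J
  i=19: I-L = 23 → X
  i=20: B-A =  1 → B
  i=21: F-L = 20 → U
  i=22: G-N = 19 → T
  i=23: S-V = 23 → X
  i=24: O-F =  9 → J
  i=25: C-F = 23 → X
  i=26: H-G =  1 → B
  i=27: A-G = 20 → U
  i=28: W-D = 19 → T
  i=29: H-K = 23 → X
  i=30: S-J =  9 → J
  i=31: S-V = 23 → X
  shifts repeat with period 6: JXBUTX

JXBUTX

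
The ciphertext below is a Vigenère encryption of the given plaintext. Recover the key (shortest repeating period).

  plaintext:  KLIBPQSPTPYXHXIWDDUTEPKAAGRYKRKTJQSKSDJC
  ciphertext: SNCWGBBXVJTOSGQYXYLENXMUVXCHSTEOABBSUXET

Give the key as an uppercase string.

  i= 0: S-K =  8 → I
  i= 1: N-L =  2 → C
  i= 2: C-I = 20 → U
  i= 3: W-B = 21 → V
  i= 4: G-P = 17 → R
  i= 5: B-Q = 11 → L
  i= 6: B-S =  9 → J
  i= 7: X-P =  8 → I
  i= 8: V-T =  2 → C
  i= 9: J-P = 20 → U
  i=10: T-Y = 21 → V
  i=11: O-X = 17 → R
  i=12: S-H = 11 → L
  i=13: G-X =  9 → J
  i=14: Q-I =  8 → I
  i=15: Y-W =  2 → C
  i=16: X-D = 20 → U
  i=17: Y-D = 21 → V
  i=18: L-U = 17 → R
  i=19: E-T = 11 → L
  i=20: N-E =  9 → J
  i=21: X-P =  8 → I
  i=22: M-K =  2 → C
  i=23: U-A = 20 → U
  i=24: V-A = 21 → V
  i=25: X-G = 17 → R
  i=26: C-R = 11 → L
  i=27: H-Y =  9 → J
  i=28: S-K =  8 → I
  i=29: T-R =  2 → C
  i=30: E-K = 20 → U
  i=31: O-T = 21 → V
  i=32: A-J = 17 → R
  i=33: B-Q = 11 → L
  i=34: B-S =  9 → J
  i=35: S-K =  8 → I
  i=36: U-S =  2 → C
  i=37: X-D = 20 → U
  i=38: E-J = 21 → V
  i=39: T-C = 17 → R
  shifts repeat with period 7: ICUVRLJ

ICUVRLJ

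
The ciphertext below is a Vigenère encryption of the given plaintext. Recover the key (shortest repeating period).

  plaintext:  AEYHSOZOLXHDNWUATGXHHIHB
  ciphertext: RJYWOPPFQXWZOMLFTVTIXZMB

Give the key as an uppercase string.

RFAPWBQ

  i= 0: R-A = 17 → R
  i= 1: J-E =  5 → F
  i= 2: Y-Y =  0 → A
  i= 3: W-H = 15 → P
  i= 4: O-S = 22 → W
  i= 5: P-O =  1 → B
  i= 6: P-Z = 16 → Q
  i= 7: F-O = 17 → R
  i= 8: Q-L =  5 → F
  i= 9: X-X =  0 → A
  i=10: W-H = 15 → P
  i=11: Z-D = 22 → W
  i=12: O-N =  1 → B
  i=13: M-W = 16 → Q
  i=14: L-U = 17 → R
  i=15: F-A =  5 → F
  i=16: T-T =  0 → A
  i=17: V-G = 15 → P
  i=18: T-X = 22 → W
  i=19: I-H =  1 → B
  i=20: X-H = 16 → Q
  i=21: Z-I = 17 → R
  i=22: M-H =  5 → F
  i=23: B-B =  0 → A
  shifts repeat with period 7: RFAPWBQ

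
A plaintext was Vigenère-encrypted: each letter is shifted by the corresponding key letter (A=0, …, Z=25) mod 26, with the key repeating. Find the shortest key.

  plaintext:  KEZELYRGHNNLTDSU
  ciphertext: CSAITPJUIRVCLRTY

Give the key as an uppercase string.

  i= 0: C-K = 18 → S
  i= 1: S-E = 14 → O
  i= 2: A-Z =  1 → B
  i= 3: I-E =  4 → E
  i= 4: T-L =  8 → I
  i= 5: P-Y = 17 → R
  i= 6: J-R = 18 → S
  i= 7: U-G = 14 → O
  i= 8: I-H =  1 → B
  i= 9: R-N =  4 → E
  i=10: V-N =  8 → I
  i=11: C-L = 17 → R
  i=12: L-T = 18 → S
  i=13: R-D = 14 → O
  i=14: T-S =  1 → B
  i=15: Y-U =  4 → E
  shifts repeat with period 6: SOBEIR

SOBEIR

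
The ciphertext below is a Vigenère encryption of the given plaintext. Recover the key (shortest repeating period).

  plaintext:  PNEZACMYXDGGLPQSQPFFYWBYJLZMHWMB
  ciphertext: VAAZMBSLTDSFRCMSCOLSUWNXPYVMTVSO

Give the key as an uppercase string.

  i= 0: V-P =  6 → G
  i= 1: A-N = 13 → N
  i= 2: A-E = 22 → W
  i= 3: Z-Z =  0 → A
  i= 4: M-A = 12 → M
  i= 5: B-C = 25 → Z
  i= 6: S-M =  6 → G
  i= 7: L-Y = 13 → N
  i= 8: T-X = 22 → W
  i= 9: D-D =  0 → A
  i=10: S-G = 12 → M
  i=11: F-G = 25 → Z
  i=12: R-L =  6 → G
  i=13: C-P = 13 → N
  i=14: M-Q = 22 → W
  i=15: S-S =  0 → A
  i=16: C-Q = 12 → M
  i=17: O-P = 25 → Z
  i=18: L-F =  6 → G
  i=19: S-F = 13 → N
  i=20: U-Y = 22 → W
  i=21: W-W =  0 → A
  i=22: N-B = 12 → M
  i=23: X-Y = 25 → Z
  i=24: P-J =  6 → G
  i=25: Y-L = 13 → N
  i=26: V-Z = 22 → W
  i=27: M-M =  0 → A
  i=28: T-H = 12 → M
  i=29: V-W = 25 → Z
  i=30: S-M =  6 → G
  i=31: O-B = 13 → N
  shifts repeat with period 6: GNWAMZ

GNWAMZ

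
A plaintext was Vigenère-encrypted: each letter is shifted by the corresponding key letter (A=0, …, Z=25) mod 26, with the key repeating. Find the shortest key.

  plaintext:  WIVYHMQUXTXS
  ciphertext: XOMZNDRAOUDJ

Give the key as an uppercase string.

BGR

  i= 0: X-W =  1 → B
  i= 1: O-I =  6 → G
  i= 2: M-V = 17 → R
  i= 3: Z-Y =  1 → B
  i= 4: N-H =  6 → G
  i= 5: D-M = 17 → R
  i= 6: R-Q =  1 → B
  i= 7: A-U =  6 → G
  i= 8: O-X = 17 → R
  i= 9: U-T =  1 → B
  i=10: D-X =  6 → G
  i=11: J-S = 17 → R
  shifts repeat with period 3: BGR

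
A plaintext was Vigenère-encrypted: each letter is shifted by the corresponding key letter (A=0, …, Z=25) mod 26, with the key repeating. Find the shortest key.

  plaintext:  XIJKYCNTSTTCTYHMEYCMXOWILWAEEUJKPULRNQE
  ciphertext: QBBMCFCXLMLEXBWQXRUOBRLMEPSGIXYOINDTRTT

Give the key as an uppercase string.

  i= 0: Q-X = 19 → T
  i= 1: B-I = 19 → T
  i= 2: B-J = 18 → S
  i= 3: M-K =  2 → C
  i= 4: C-Y =  4 → E
  i= 5: F-C =  3 → D
  i= 6: C-N = 15 → P
  i= 7: X-T =  4 → E
  i= 8: L-S = 19 → T
  i= 9: M-T = 19 → T
  i=10: L-T = 18 → S
  i=11: E-C =  2 → C
  i=12: X-T =  4 → E
  i=13: B-Y =  3 → D
  i=14: W-H = 15 → P
  i=15: Q-M =  4 → E
  i=16: X-E = 19 → T
  i=17: R-Y = 19 → T
  i=18: U-C = 18 → S
  i=19: O-M =  2 → C
  i=20: B-X =  4 → E
  i=21: R-O =  3 → D
  i=22: L-W = 15 → P
  i=23: M-I =  4 → E
  i=24: E-L = 19 → T
  i=25: P-W = 19 → T
  i=26: S-A = 18 → S
  i=27: G-E =  2 → C
  i=28: I-E =  4 → E
  i=29: X-U =  3 → D
  i=30: Y-J = 15 → P
  i=31: O-K =  4 → E
  i=32: I-P = 19 → T
  i=33: N-U = 19 → T
  i=34: D-L = 18 → S
  i=35: T-R =  2 → C
  i=36: R-N =  4 → E
  i=37: T-Q =  3 → D
  i=38: T-E = 15 → P
  shifts repeat with period 8: TTSCEDPE

TTSCEDPE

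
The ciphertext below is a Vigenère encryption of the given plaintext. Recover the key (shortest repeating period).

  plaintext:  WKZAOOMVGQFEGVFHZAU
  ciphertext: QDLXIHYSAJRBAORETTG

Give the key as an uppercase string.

UTMX

  i= 0: Q-W = 20 → U
  i= 1: D-K = 19 → T
  i= 2: L-Z = 12 → M
  i= 3: X-A = 23 → X
  i= 4: I-O = 20 → U
  i= 5: H-O = 19 → T
  i= 6: Y-M = 12 → M
  i= 7: S-V = 23 → X
  i= 8: A-G = 20 → U
  i= 9: J-Q = 19 → T
  i=10: R-F = 12 → M
  i=11: B-E = 23 → X
  i=12: A-G = 20 → U
  i=13: O-V = 19 → T
  i=14: R-F = 12 → M
  i=15: E-H = 23 → X
  i=16: T-Z = 20 → U
  i=17: T-A = 19 → T
  i=18: G-U = 12 → M
  shifts repeat with period 4: UTMX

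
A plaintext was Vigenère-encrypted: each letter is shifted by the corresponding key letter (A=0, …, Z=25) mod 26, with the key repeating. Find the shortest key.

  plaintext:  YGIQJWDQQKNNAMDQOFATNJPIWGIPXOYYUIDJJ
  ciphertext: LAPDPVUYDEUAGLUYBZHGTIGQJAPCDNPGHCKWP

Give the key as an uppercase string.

  i= 0: L-Y = 13 → N
  i= 1: A-G = 20 → U
  i= 2: P-I =  7 → H
  i= 3: D-Q = 13 → N
  i= 4: P-J =  6 → G
  i= 5: V-W = 25 → Z
  i= 6: U-D = 17 → R
  i= 7: Y-Q =  8 → I
  i= 8: D-Q = 13 → N
  i= 9: E-K = 20 → U
  i=10: U-N =  7 → H
  i=11: A-N = 13 → N
  i=12: G-A =  6 → G
  i=13: L-M = 25 → Z
  i=14: U-D = 17 → R
  i=15: Y-Q =  8 → I
  i=16: B-O = 13 → N
  i=17: Z-F = 20 → U
  i=18: H-A =  7 → H
  i=19: G-T = 13 → N
  i=20: T-N =  6 → G
  i=21: I-J = 25 → Z
  i=22: G-P = 17 → R
  i=23: Q-I =  8 → I
  i=24: J-W = 13 → N
  i=25: A-G = 20 → U
  i=26: P-I =  7 → H
  i=27: C-P = 13 → N
  i=28: D-X =  6 → G
  i=29: N-O = 25 → Z
  i=30: P-Y = 17 → R
  i=31: G-Y =  8 → I
  i=32: H-U = 13 → N
  i=33: C-I = 20 → U
  i=34: K-D =  7 → H
  i=35: W-J = 13 → N
  i=36: P-J =  6 → G
  shifts repeat with period 8: NUHNGZRI

NUHNGZRI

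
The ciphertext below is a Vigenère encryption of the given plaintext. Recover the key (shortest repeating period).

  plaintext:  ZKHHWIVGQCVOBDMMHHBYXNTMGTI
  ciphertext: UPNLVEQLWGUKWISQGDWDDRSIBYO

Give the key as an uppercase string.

VFGEZW

  i= 0: U-Z = 21 → V
  i= 1: P-K =  5 → F
  i= 2: N-H =  6 → G
  i= 3: L-H =  4 → E
  i= 4: V-W = 25 → Z
  i= 5: E-I = 22 → W
  i= 6: Q-V = 21 → V
  i= 7: L-G =  5 → F
  i= 8: W-Q =  6 → G
  i= 9: G-C =  4 → E
  i=10: U-V = 25 → Z
  i=11: K-O = 22 → W
  i=12: W-B = 21 → V
  i=13: I-D =  5 → F
  i=14: S-M =  6 → G
  i=15: Q-M =  4 → E
  i=16: G-H = 25 → Z
  i=17: D-H = 22 → W
  i=18: W-B = 21 → V
  i=19: D-Y =  5 → F
  i=20: D-X =  6 → G
  i=21: R-N =  4 → E
  i=22: S-T = 25 → Z
  i=23: I-M = 22 → W
  i=24: B-G = 21 → V
  i=25: Y-T =  5 → F
  i=26: O-I =  6 → G
  shifts repeat with period 6: VFGEZW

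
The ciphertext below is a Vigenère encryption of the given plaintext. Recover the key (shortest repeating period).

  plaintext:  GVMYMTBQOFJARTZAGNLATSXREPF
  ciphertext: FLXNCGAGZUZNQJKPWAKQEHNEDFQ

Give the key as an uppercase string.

ZQLPQN

  i= 0: F-G = 25 → Z
  i= 1: L-V = 16 → Q
  i= 2: X-M = 11 → L
  i= 3: N-Y = 15 → P
  i= 4: C-M = 16 → Q
  i= 5: G-T = 13 → N
  i= 6: A-B = 25 → Z
  i= 7: G-Q = 16 → Q
  i= 8: Z-O = 11 → L
  i= 9: U-F = 15 → P
  i=10: Z-J = 16 → Q
  i=11: N-A = 13 → N
  i=12: Q-R = 25 → Z
  i=13: J-T = 16 → Q
  i=14: K-Z = 11 → L
  i=15: P-A = 15 → P
  i=16: W-G = 16 → Q
  i=17: A-N = 13 → N
  i=18: K-L = 25 → Z
  i=19: Q-A = 16 → Q
  i=20: E-T = 11 → L
  i=21: H-S = 15 → P
  i=22: N-X = 16 → Q
  i=23: E-R = 13 → N
  i=24: D-E = 25 → Z
  i=25: F-P = 16 → Q
  i=26: Q-F = 11 → L
  shifts repeat with period 6: ZQLPQN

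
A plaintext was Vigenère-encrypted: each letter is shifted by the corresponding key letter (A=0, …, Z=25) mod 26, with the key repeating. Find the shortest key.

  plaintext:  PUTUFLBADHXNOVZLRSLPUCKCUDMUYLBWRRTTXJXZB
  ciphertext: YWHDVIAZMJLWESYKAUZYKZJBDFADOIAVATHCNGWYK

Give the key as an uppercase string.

JCOJQXZZ

  i= 0: Y-P =  9 → J
  i= 1: W-U =  2 → C
  i= 2: H-T = 14 → O
  i= 3: D-U =  9 → J
  i= 4: V-F = 16 → Q
  i= 5: I-L = 23 → X
  i= 6: A-B = 25 → Z
  i= 7: Z-A = 25 → Z
  i= 8: M-D =  9 → J
  i= 9: J-H =  2 → C
  i=10: L-X = 14 → O
  i=11: W-N =  9 → J
  i=12: E-O = 16 → Q
  i=13: S-V = 23 → X
  i=14: Y-Z = 25 → Z
  i=15: K-L = 25 → Z
  i=16: A-R =  9 → J
  i=17: U-S =  2 → C
  i=18: Z-L = 14 → O
  i=19: Y-P =  9 → J
  i=20: K-U = 16 → Q
  i=21: Z-C = 23 → X
  i=22: J-K = 25 → Z
  i=23: B-C = 25 → Z
  i=24: D-U =  9 → J
  i=25: F-D =  2 → C
  i=26: A-M = 14 → O
  i=27: D-U =  9 → J
  i=28: O-Y = 16 → Q
  i=29: I-L = 23 → X
  i=30: A-B = 25 → Z
  i=31: V-W = 25 → Z
  i=32: A-R =  9 → J
  i=33: T-R =  2 → C
  i=34: H-T = 14 → O
  i=35: C-T =  9 → J
  i=36: N-X = 16 → Q
  i=37: G-J = 23 → X
  i=38: W-X = 25 → Z
  i=39: Y-Z = 25 → Z
  i=40: K-B =  9 → J
  shifts repeat with period 8: JCOJQXZZ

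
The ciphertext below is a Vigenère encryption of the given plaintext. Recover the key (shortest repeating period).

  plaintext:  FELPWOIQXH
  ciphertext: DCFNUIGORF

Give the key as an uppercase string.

YYU

  i= 0: D-F = 24 → Y
  i= 1: C-E = 24 → Y
  i= 2: F-L = 20 → U
  i= 3: N-P = 24 → Y
  i= 4: U-W = 24 → Y
  i= 5: I-O = 20 → U
  i= 6: G-I = 24 → Y
  i= 7: O-Q = 24 → Y
  i= 8: R-X = 20 → U
  i= 9: F-H = 24 → Y
  shifts repeat with period 3: YYU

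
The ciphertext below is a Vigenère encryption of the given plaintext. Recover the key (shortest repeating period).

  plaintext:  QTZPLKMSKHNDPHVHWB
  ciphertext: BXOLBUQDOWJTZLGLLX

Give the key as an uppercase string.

  i= 0: B-Q = 11 → L
  i= 1: X-T =  4 → E
  i= 2: O-Z = 15 → P
  i= 3: L-P = 22 → W
  i= 4: B-L = 16 → Q
  i= 5: U-K = 10 → K
  i= 6: Q-M =  4 → E
  i= 7: D-S = 11 → L
  i= 8: O-K =  4 → E
  i= 9: W-H = 15 → P
  i=10: J-N = 22 → W
  i=11: T-D = 16 → Q
  i=12: Z-P = 10 → K
  i=13: L-H =  4 → E
  i=14: G-V = 11 → L
  i=15: L-H =  4 → E
  i=16: L-W = 15 → P
  i=17: X-B = 22 → W
  shifts repeat with period 7: LEPWQKE

LEPWQKE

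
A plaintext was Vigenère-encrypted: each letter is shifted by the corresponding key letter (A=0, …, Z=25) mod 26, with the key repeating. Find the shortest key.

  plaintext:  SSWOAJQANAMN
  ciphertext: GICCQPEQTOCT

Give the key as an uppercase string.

OQG

  i= 0: G-S = 14 → O
  i= 1: I-S = 16 → Q
  i= 2: C-W =  6 → G
  i= 3: C-O = 14 → O
  i= 4: Q-A = 16 → Q
  i= 5: P-J =  6 → G
  i= 6: E-Q = 14 → O
  i= 7: Q-A = 16 → Q
  i= 8: T-N =  6 → G
  i= 9: O-A = 14 → O
  i=10: C-M = 16 → Q
  i=11: T-N =  6 → G
  shifts repeat with period 3: OQG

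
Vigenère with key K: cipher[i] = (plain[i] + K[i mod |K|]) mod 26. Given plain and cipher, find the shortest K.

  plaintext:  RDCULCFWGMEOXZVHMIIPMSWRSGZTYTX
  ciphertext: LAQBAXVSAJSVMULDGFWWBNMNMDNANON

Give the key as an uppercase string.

  i= 0: L-R = 20 → U
  i= 1: A-D = 23 → X
  i= 2: Q-C = 14 → O
  i= 3: B-U =  7 → H
  i= 4: A-L = 15 → P
  i= 5: X-C = 21 → V
  i= 6: V-F = 16 → Q
  i= 7: S-W = 22 → W
  i= 8: A-G = 20 → U
  i= 9: J-M = 23 → X
  i=10: S-E = 14 → O
  i=11: V-O =  7 → H
  i=12: M-X = 15 → P
  i=13: U-Z = 21 → V
  i=14: L-V = 16 → Q
  i=15: D-H = 22 → W
  i=16: G-M = 20 → U
  i=17: F-I = 23 → X
  i=18: W-I = 14 → O
  i=19: W-P =  7 → H
  i=20: B-M = 15 → P
  i=21: N-S = 21 → V
  i=22: M-W = 16 → Q
  i=23: N-R = 22 → W
  i=24: M-S = 20 → U
  i=25: D-G = 23 → X
  i=26: N-Z = 14 → O
  i=27: A-T =  7 → H
  i=28: N-Y = 15 → P
  i=29: O-T = 21 → V
  i=30: N-X = 16 → Q
  shifts repeat with period 8: UXOHPVQW

UXOHPVQW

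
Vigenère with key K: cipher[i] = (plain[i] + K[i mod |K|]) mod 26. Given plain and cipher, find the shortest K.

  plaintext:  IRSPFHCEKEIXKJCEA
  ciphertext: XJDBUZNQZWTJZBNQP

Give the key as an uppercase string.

PSLM

  i= 0: X-I = 15 → P
  i= 1: J-R = 18 → S
  i= 2: D-S = 11 → L
  i= 3: B-P = 12 → M
  i= 4: U-F = 15 → P
  i= 5: Z-H = 18 → S
  i= 6: N-C = 11 → L
  i= 7: Q-E = 12 → M
  i= 8: Z-K = 15 → P
  i= 9: W-E = 18 → S
  i=10: T-I = 11 → L
  i=11: J-X = 12 → M
  i=12: Z-K = 15 → P
  i=13: B-J = 18 → S
  i=14: N-C = 11 → L
  i=15: Q-E = 12 → M
  i=16: P-A = 15 → P
  shifts repeat with period 4: PSLM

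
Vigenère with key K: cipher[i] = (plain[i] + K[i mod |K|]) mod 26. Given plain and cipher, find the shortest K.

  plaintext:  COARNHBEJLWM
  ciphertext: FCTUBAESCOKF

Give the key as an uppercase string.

DOT

  i= 0: F-C =  3 → D
  i= 1: C-O = 14 → O
  i= 2: T-A = 19 → T
  i= 3: U-R =  3 → D
  i= 4: B-N = 14 → O
  i= 5: A-H = 19 → T
  i= 6: E-B =  3 → D
  i= 7: S-E = 14 → O
  i= 8: C-J = 19 → T
  i= 9: O-L =  3 → D
  i=10: K-W = 14 → O
  i=11: F-M = 19 → T
  shifts repeat with period 3: DOT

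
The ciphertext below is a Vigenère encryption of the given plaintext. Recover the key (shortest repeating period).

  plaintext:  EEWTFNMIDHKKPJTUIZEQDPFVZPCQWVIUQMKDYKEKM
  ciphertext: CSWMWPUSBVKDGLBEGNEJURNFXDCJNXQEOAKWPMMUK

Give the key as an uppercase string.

  i= 0: C-E = 24 → Y
  i= 1: S-E = 14 → O
  i= 2: W-W =  0 → A
  i= 3: M-T = 19 → T
  i= 4: W-F = 17 → R
  i= 5: P-N =  2 → C
  i= 6: U-M =  8 → I
  i= 7: S-I = 10 → K
  i= 8: B-D = 24 → Y
  i= 9: V-H = 14 → O
  i=10: K-K =  0 → A
  i=11: D-K = 19 → T
  i=12: G-P = 17 → R
  i=13: L-J =  2 → C
  i=14: B-T =  8 → I
  i=15: E-U = 10 → K
  i=16: G-I = 24 → Y
  i=17: N-Z = 14 → O
  i=18: E-E =  0 → A
  i=19: J-Q = 19 → T
  i=20: U-D = 17 → R
  i=21: R-P =  2 → C
  i=22: N-F =  8 → I
  i=23: F-V = 10 → K
  i=24: X-Z = 24 → Y
  i=25: D-P = 14 → O
  i=26: C-C =  0 → A
  i=27: J-Q = 19 → T
  i=28: N-W = 17 → R
  i=29: X-V =  2 → C
  i=30: Q-I =  8 → I
  i=31: E-U = 10 → K
  i=32: O-Q = 24 → Y
  i=33: A-M = 14 → O
  i=34: K-K =  0 → A
  i=35: W-D = 19 → T
  i=36: P-Y = 17 → R
  i=37: M-K =  2 → C
  i=38: M-E =  8 → I
  i=39: U-K = 10 → K
  i=40: K-M = 24 → Y
  shifts repeat with period 8: YOATRCIK

YOATRCIK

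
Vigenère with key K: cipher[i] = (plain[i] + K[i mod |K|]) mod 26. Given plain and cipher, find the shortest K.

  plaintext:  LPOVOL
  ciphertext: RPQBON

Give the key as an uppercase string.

  i= 0: R-L =  6 → G
  i= 1: P-P =  0 → A
  i= 2: Q-O =  2 → C
  i= 3: B-V =  6 → G
  i= 4: O-O =  0 → A
  i= 5: N-L =  2 → C
  shifts repeat with period 3: GAC

GAC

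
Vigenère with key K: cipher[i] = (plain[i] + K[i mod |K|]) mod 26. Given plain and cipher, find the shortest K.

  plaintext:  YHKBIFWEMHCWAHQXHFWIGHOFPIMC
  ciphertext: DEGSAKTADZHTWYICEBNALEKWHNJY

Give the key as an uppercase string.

  i= 0: D-Y =  5 → F
  i= 1: E-H = 23 → X
  i= 2: G-K = 22 → W
  i= 3: S-B = 17 → R
  i= 4: A-I = 18 → S
  i= 5: K-F =  5 → F
  i= 6: T-W = 23 → X
  i= 7: A-E = 22 → W
  i= 8: D-M = 17 → R
  i= 9: Z-H = 18 → S
  i=10: H-C =  5 → F
  i=11: T-W = 23 → X
  i=12: W-A = 22 → W
  i=13: Y-H = 17 → R
  i=14: I-Q = 18 → S
  i=15: C-X =  5 → F
  i=16: E-H = 23 → X
  i=17: B-F = 22 → W
  i=18: N-W = 17 → R
  i=19: A-I = 18 → S
  i=20: L-G =  5 → F
  i=21: E-H = 23 → X
  i=22: K-O = 22 → W
  i=23: W-F = 17 → R
  i=24: H-P = 18 → S
  i=25: N-I =  5 → F
  i=26: J-M = 23 → X
  i=27: Y-C = 22 → W
  shifts repeat with period 5: FXWRS

FXWRS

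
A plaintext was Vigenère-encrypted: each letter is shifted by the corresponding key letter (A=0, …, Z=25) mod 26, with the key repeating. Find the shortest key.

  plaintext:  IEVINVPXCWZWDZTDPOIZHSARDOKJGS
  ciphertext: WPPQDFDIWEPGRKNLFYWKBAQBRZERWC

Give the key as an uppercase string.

  i= 0: W-I = 14 → O
  i= 1: P-E = 11 → L
  i= 2: P-V = 20 → U
  i= 3: Q-I =  8 → I
  i= 4: D-N = 16 → Q
  i= 5: F-V = 10 → K
  i= 6: D-P = 14 → O
  i= 7: I-X = 11 → L
  i= 8: W-C = 20 → U
  i= 9: E-W =  8 → I
  i=10: P-Z = 16 → Q
  i=11: G-W = 10 → K
  i=12: R-D = 14 → O
  i=13: K-Z = 11 → L
  i=14: N-T = 20 → U
  i=15: L-D =  8 → I
  i=16: F-P = 16 → Q
  i=17: Y-O = 10 → K
  i=18: W-I = 14 → O
  i=19: K-Z = 11 → L
  i=20: B-H = 20 → U
  i=21: A-S =  8 → I
  i=22: Q-A = 16 → Q
  i=23: B-R = 10 → K
  i=24: R-D = 14 → O
  i=25: Z-O = 11 → L
  i=26: E-K = 20 → U
  i=27: R-J =  8 → I
  i=28: W-G = 16 → Q
  i=29: C-S = 10 → K
  shifts repeat with period 6: OLUIQK

OLUIQK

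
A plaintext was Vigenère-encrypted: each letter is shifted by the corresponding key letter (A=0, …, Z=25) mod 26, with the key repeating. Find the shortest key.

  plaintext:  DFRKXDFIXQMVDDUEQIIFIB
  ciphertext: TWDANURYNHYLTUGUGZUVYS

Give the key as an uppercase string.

QRMQ

  i= 0: T-D = 16 → Q
  i= 1: W-F = 17 → R
  i= 2: D-R = 12 → M
  i= 3: A-K = 16 → Q
  i= 4: N-X = 16 → Q
  i= 5: U-D = 17 → R
  i= 6: R-F = 12 → M
  i= 7: Y-I = 16 → Q
  i= 8: N-X = 16 → Q
  i= 9: H-Q = 17 → R
  i=10: Y-M = 12 → M
  i=11: L-V = 16 → Q
  i=12: T-D = 16 → Q
  i=13: U-D = 17 → R
  i=14: G-U = 12 → M
  i=15: U-E = 16 → Q
  i=16: G-Q = 16 → Q
  i=17: Z-I = 17 → R
  i=18: U-I = 12 → M
  i=19: V-F = 16 → Q
  i=20: Y-I = 16 → Q
  i=21: S-B = 17 → R
  shifts repeat with period 4: QRMQ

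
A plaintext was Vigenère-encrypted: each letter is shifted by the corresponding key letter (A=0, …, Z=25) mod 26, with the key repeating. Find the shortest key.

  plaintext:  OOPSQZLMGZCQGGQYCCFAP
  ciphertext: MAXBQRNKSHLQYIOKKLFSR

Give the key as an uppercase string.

  i= 0: M-O = 24 → Y
  i= 1: A-O = 12 → M
  i= 2: X-P =  8 → I
  i= 3: B-S =  9 → J
  i= 4: Q-Q =  0 → A
  i= 5: R-Z = 18 → S
  i= 6: N-L =  2 → C
  i= 7: K-M = 24 → Y
  i= 8: S-G = 12 → M
  i= 9: H-Z =  8 → I
  i=10: L-C =  9 → J
  i=11: Q-Q =  0 → A
  i=12: Y-G = 18 → S
  i=13: I-G =  2 → C
  i=14: O-Q = 24 → Y
  i=15: K-Y = 12 → M
  i=16: K-C =  8 → I
  i=17: L-C =  9 → J
  i=18: F-F =  0 → A
  i=19: S-A = 18 → S
  i=20: R-P =  2 → C
  shifts repeat with period 7: YMIJASC

YMIJASC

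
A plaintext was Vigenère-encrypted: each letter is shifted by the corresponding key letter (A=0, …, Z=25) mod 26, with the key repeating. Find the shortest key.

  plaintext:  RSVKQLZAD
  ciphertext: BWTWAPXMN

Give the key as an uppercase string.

KEYM

  i= 0: B-R = 10 → K
  i= 1: W-S =  4 → E
  i= 2: T-V = 24 → Y
  i= 3: W-K = 12 → M
  i= 4: A-Q = 10 → K
  i= 5: P-L =  4 → E
  i= 6: X-Z = 24 → Y
  i= 7: M-A = 12 → M
  i= 8: N-D = 10 → K
  shifts repeat with period 4: KEYM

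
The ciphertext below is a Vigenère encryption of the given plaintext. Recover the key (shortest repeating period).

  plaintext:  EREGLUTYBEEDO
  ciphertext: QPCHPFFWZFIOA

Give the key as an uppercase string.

  i= 0: Q-E = 12 → M
  i= 1: P-R = 24 → Y
  i= 2: C-E = 24 → Y
  i= 3: H-G =  1 → B
  i= 4: P-L =  4 → E
  i= 5: F-U = 11 → L
  i= 6: F-T = 12 → M
  i= 7: W-Y = 24 → Y
  i= 8: Z-B = 24 → Y
  i= 9: F-E =  1 → B
  i=10: I-E =  4 → E
  i=11: O-D = 11 → L
  i=12: A-O = 12 → M
  shifts repeat with period 6: MYYBEL

MYYBEL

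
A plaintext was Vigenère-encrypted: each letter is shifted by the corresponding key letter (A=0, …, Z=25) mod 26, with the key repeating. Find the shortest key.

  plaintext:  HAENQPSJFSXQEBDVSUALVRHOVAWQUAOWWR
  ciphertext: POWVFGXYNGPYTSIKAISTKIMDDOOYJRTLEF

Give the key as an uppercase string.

  i= 0: P-H =  8 → I
  i= 1: O-A = 14 → O
  i= 2: W-E = 18 → S
  i= 3: V-N =  8 → I
  i= 4: F-Q = 15 → P
  i= 5: G-P = 17 → R
  i= 6: X-S =  5 → F
  i= 7: Y-J = 15 → P
  i= 8: N-F =  8 → I
  i= 9: G-S = 14 → O
  i=10: P-X = 18 → S
  i=11: Y-Q =  8 → I
  i=12: T-E = 15 → P
  i=13: S-B = 17 → R
  i=14: I-D =  5 → F
  i=15: K-V = 15 → P
  i=16: A-S =  8 → I
  i=17: I-U = 14 → O
  i=18: S-A = 18 → S
  i=19: T-L =  8 → I
  i=20: K-V = 15 → P
  i=21: I-R = 17 → R
  i=22: M-H =  5 → F
  i=23: D-O = 15 → P
  i=24: D-V =  8 → I
  i=25: O-A = 14 → O
  i=26: O-W = 18 → S
  i=27: Y-Q =  8 → I
  i=28: J-U = 15 → P
  i=29: R-A = 17 → R
  i=30: T-O =  5 → F
  i=31: L-W = 15 → P
  i=32: E-W =  8 → I
  i=33: F-R = 14 → O
  shifts repeat with period 8: IOSIPRFP

IOSIPRFP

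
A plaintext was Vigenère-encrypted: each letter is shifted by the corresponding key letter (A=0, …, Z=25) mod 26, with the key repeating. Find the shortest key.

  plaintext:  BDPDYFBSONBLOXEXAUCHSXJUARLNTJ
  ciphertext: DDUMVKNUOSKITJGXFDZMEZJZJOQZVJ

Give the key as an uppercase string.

CAFJXFM

  i= 0: D-B =  2 → C
  i= 1: D-D =  0 → A
  i= 2: U-P =  5 → F
  i= 3: M-D =  9 → J
  i= 4: V-Y = 23 → X
  i= 5: K-F =  5 → F
  i= 6: N-B = 12 → M
  i= 7: U-S =  2 → C
  i= 8: O-O =  0 → A
  i= 9: S-N =  5 → F
  i=10: K-B =  9 → J
  i=11: I-L = 23 → X
  i=12: T-O =  5 → F
  i=13: J-X = 12 → M
  i=14: G-E =  2 → C
  i=15: X-X =  0 → A
  i=16: F-A =  5 → F
  i=17: D-U =  9 → J
  i=18: Z-C = 23 → X
  i=19: M-H =  5 → F
  i=20: E-S = 12 → M
  i=21: Z-X =  2 → C
  i=22: J-J =  0 → A
  i=23: Z-U =  5 → F
  i=24: J-A =  9 → J
  i=25: O-R = 23 → X
  i=26: Q-L =  5 → F
  i=27: Z-N = 12 → M
  i=28: V-T =  2 → C
  i=29: J-J =  0 → A
  shifts repeat with period 7: CAFJXFM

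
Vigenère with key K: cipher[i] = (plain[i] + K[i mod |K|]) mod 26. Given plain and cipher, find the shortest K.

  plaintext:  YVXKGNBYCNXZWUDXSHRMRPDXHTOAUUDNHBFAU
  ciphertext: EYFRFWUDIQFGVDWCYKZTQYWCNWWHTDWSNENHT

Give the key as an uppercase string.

  i= 0: E-Y =  6 → G
  i= 1: Y-V =  3 → D
  i= 2: F-X =  8 → I
  i= 3: R-K =  7 → H
  i= 4: F-G = 25 → Z
  i= 5: W-N =  9 → J
  i= 6: U-B = 19 → T
  i= 7: D-Y =  5 → F
  i= 8: I-C =  6 → G
  i= 9: Q-N =  3 → D
  i=10: F-X =  8 → I
  i=11: G-Z =  7 → H
  i=12: V-W = 25 → Z
  i=13: D-U =  9 → J
  i=14: W-D = 19 → T
  i=15: C-X =  5 → F
  i=16: Y-S =  6 → G
  i=17: K-H =  3 → D
  i=18: Z-R =  8 → I
  i=19: T-M =  7 → H
  i=20: Q-R = 25 → Z
  i=21: Y-P =  9 → J
  i=22: W-D = 19 → T
  i=23: C-X =  5 → F
  i=24: N-H =  6 → G
  i=25: W-T =  3 → D
  i=26: W-O =  8 → I
  i=27: H-A =  7 → H
  i=28: T-U = 25 → Z
  i=29: D-U =  9 → J
  i=30: W-D = 19 → T
  i=31: S-N =  5 → F
  i=32: N-H =  6 → G
  i=33: E-B =  3 → D
  i=34: N-F =  8 → I
  i=35: H-A =  7 → H
  i=36: T-U = 25 → Z
  shifts repeat with period 8: GDIHZJTF

GDIHZJTF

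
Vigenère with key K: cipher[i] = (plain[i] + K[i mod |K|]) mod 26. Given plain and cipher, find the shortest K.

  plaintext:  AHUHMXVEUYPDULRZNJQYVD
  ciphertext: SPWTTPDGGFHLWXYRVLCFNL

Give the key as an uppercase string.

  i= 0: S-A = 18 → S
  i= 1: P-H =  8 → I
  i= 2: W-U =  2 → C
  i= 3: T-H = 12 → M
  i= 4: T-M =  7 → H
  i= 5: P-X = 18 → S
  i= 6: D-V =  8 → I
  i= 7: G-E =  2 → C
  i= 8: G-U = 12 → M
  i= 9: F-Y =  7 → H
  i=10: H-P = 18 → S
  i=11: L-D =  8 → I
  i=12: W-U =  2 → C
  i=13: X-L = 12 → M
  i=14: Y-R =  7 → H
  i=15: R-Z = 18 → S
  i=16: V-N =  8 → I
  i=17: L-J =  2 → C
  i=18: C-Q = 12 → M
  i=19: F-Y =  7 → H
  i=20: N-V = 18 → S
  i=21: L-D =  8 → I
  shifts repeat with period 5: SICMH

SICMH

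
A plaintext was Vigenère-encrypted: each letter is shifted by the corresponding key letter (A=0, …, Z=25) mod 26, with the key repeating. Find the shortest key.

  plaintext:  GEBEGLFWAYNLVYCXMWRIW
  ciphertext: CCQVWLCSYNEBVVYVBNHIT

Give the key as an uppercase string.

WYPRQAX

  i= 0: C-G = 22 → W
  i= 1: C-E = 24 → Y
  i= 2: Q-B = 15 → P
  i= 3: V-E = 17 → R
  i= 4: W-G = 16 → Q
  i= 5: L-L =  0 → A
  i= 6: C-F = 23 → X
  i= 7: S-W = 22 → W
  i= 8: Y-A = 24 → Y
  i= 9: N-Y = 15 → P
  i=10: E-N = 17 → R
  i=11: B-L = 16 → Q
  i=12: V-V =  0 → A
  i=13: V-Y = 23 → X
  i=14: Y-C = 22 → W
  i=15: V-X = 24 → Y
  i=16: B-M = 15 → P
  i=17: N-W = 17 → R
  i=18: H-R = 16 → Q
  i=19: I-I =  0 → A
  i=20: T-W = 23 → X
  shifts repeat with period 7: WYPRQAX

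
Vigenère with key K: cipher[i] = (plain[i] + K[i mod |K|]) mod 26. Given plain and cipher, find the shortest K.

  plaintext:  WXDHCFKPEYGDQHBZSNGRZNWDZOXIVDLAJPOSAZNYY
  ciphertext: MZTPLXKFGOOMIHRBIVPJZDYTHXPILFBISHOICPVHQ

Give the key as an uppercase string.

  i= 0: M-W = 16 → Q
  i= 1: Z-X =  2 → C
  i= 2: T-D = 16 → Q
  i= 3: P-H =  8 → I
  i= 4: L-C =  9 → J
  i= 5: X-F = 18 → S
  i= 6: K-K =  0 → A
  i= 7: F-P = 16 → Q
  i= 8: G-E =  2 → C
  i= 9: O-Y = 16 → Q
  i=10: O-G =  8 → I
  i=11: M-D =  9 → J
  i=12: I-Q = 18 → S
  i=13: H-H =  0 → A
  i=14: R-B = 16 → Q
  i=15: B-Z =  2 → C
  i=16: I-S = 16 → Q
  i=17: V-N =  8 → I
  i=18: P-G =  9 → J
  i=19: J-R = 18 → S
  i=20: Z-Z =  0 → A
  i=21: D-N = 16 → Q
  i=22: Y-W =  2 → C
  i=23: T-D = 16 → Q
  i=24: H-Z =  8 → I
  i=25: X-O =  9 → J
  i=26: P-X = 18 → S
  i=27: I-I =  0 → A
  i=28: L-V = 16 → Q
  i=29: F-D =  2 → C
  i=30: B-L = 16 → Q
  i=31: I-A =  8 → I
  i=32: S-J =  9 → J
  i=33: H-P = 18 → S
  i=34: O-O =  0 → A
  i=35: I-S = 16 → Q
  i=36: C-A =  2 → C
  i=37: P-Z = 16 → Q
  i=38: V-N =  8 → I
  i=39: H-Y =  9 → J
  i=40: Q-Y = 18 → S
  shifts repeat with period 7: QCQIJSA

QCQIJSA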